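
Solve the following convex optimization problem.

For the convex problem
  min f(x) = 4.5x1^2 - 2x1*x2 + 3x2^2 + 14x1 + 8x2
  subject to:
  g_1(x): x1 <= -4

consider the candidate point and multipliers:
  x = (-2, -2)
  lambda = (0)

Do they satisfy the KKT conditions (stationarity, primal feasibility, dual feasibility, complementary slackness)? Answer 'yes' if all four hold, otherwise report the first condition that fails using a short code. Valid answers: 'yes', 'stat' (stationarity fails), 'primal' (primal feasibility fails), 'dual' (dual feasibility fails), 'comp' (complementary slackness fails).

Gradient of f: grad f(x) = Q x + c = (0, 0)
Constraint values g_i(x) = a_i^T x - b_i:
  g_1((-2, -2)) = 2
Stationarity residual: grad f(x) + sum_i lambda_i a_i = (0, 0)
  -> stationarity OK
Primal feasibility (all g_i <= 0): FAILS
Dual feasibility (all lambda_i >= 0): OK
Complementary slackness (lambda_i * g_i(x) = 0 for all i): OK

Verdict: the first failing condition is primal_feasibility -> primal.

primal


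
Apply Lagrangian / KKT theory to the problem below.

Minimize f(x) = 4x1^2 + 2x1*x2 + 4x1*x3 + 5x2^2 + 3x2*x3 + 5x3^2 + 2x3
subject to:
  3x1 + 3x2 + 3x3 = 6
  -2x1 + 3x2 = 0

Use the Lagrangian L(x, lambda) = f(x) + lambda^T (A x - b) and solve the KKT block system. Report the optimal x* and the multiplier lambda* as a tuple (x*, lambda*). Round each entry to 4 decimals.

Form the Lagrangian:
  L(x, lambda) = (1/2) x^T Q x + c^T x + lambda^T (A x - b)
Stationarity (grad_x L = 0): Q x + c + A^T lambda = 0.
Primal feasibility: A x = b.

This gives the KKT block system:
  [ Q   A^T ] [ x     ]   [-c ]
  [ A    0  ] [ lambda ] = [ b ]

Solving the linear system:
  x*      = (1.0777, 0.7184, 0.2039)
  lambda* = (-3.5016, 0.1845)
  f(x*)   = 10.7087

x* = (1.0777, 0.7184, 0.2039), lambda* = (-3.5016, 0.1845)


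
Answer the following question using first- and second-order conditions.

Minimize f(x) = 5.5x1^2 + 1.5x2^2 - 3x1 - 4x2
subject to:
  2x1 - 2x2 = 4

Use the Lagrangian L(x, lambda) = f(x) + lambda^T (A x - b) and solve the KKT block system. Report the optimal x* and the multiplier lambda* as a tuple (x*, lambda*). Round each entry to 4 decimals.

Form the Lagrangian:
  L(x, lambda) = (1/2) x^T Q x + c^T x + lambda^T (A x - b)
Stationarity (grad_x L = 0): Q x + c + A^T lambda = 0.
Primal feasibility: A x = b.

This gives the KKT block system:
  [ Q   A^T ] [ x     ]   [-c ]
  [ A    0  ] [ lambda ] = [ b ]

Solving the linear system:
  x*      = (0.9286, -1.0714)
  lambda* = (-3.6071)
  f(x*)   = 7.9643

x* = (0.9286, -1.0714), lambda* = (-3.6071)


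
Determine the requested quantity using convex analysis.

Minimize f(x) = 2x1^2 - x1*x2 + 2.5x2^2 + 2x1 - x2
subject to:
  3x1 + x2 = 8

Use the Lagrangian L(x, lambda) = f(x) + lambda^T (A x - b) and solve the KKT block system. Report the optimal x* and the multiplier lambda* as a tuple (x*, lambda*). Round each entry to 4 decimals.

Form the Lagrangian:
  L(x, lambda) = (1/2) x^T Q x + c^T x + lambda^T (A x - b)
Stationarity (grad_x L = 0): Q x + c + A^T lambda = 0.
Primal feasibility: A x = b.

This gives the KKT block system:
  [ Q   A^T ] [ x     ]   [-c ]
  [ A    0  ] [ lambda ] = [ b ]

Solving the linear system:
  x*      = (2.2364, 1.2909)
  lambda* = (-3.2182)
  f(x*)   = 14.4636

x* = (2.2364, 1.2909), lambda* = (-3.2182)


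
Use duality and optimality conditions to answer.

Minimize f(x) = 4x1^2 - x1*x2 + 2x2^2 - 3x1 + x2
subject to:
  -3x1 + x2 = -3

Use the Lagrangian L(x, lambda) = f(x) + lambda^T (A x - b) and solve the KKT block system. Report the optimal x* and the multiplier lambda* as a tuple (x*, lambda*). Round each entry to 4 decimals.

Form the Lagrangian:
  L(x, lambda) = (1/2) x^T Q x + c^T x + lambda^T (A x - b)
Stationarity (grad_x L = 0): Q x + c + A^T lambda = 0.
Primal feasibility: A x = b.

This gives the KKT block system:
  [ Q   A^T ] [ x     ]   [-c ]
  [ A    0  ] [ lambda ] = [ b ]

Solving the linear system:
  x*      = (0.8684, -0.3947)
  lambda* = (1.4474)
  f(x*)   = 0.6711

x* = (0.8684, -0.3947), lambda* = (1.4474)


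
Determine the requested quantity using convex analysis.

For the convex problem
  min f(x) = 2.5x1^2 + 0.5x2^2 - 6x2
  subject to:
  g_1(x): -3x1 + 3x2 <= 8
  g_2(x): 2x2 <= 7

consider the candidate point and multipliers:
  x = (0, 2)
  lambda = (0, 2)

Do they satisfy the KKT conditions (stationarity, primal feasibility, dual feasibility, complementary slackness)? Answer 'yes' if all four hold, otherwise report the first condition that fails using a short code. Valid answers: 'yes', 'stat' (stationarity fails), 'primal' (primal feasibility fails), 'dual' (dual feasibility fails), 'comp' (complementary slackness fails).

Gradient of f: grad f(x) = Q x + c = (0, -4)
Constraint values g_i(x) = a_i^T x - b_i:
  g_1((0, 2)) = -2
  g_2((0, 2)) = -3
Stationarity residual: grad f(x) + sum_i lambda_i a_i = (0, 0)
  -> stationarity OK
Primal feasibility (all g_i <= 0): OK
Dual feasibility (all lambda_i >= 0): OK
Complementary slackness (lambda_i * g_i(x) = 0 for all i): FAILS

Verdict: the first failing condition is complementary_slackness -> comp.

comp


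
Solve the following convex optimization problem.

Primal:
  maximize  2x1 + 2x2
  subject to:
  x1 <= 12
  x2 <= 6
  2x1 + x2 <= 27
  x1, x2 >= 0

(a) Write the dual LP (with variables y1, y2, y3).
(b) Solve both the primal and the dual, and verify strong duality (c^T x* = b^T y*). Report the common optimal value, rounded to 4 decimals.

The standard primal-dual pair for 'max c^T x s.t. A x <= b, x >= 0' is:
  Dual:  min b^T y  s.t.  A^T y >= c,  y >= 0.

So the dual LP is:
  minimize  12y1 + 6y2 + 27y3
  subject to:
    y1 + 2y3 >= 2
    y2 + y3 >= 2
    y1, y2, y3 >= 0

Solving the primal: x* = (10.5, 6).
  primal value c^T x* = 33.
Solving the dual: y* = (0, 1, 1).
  dual value b^T y* = 33.
Strong duality: c^T x* = b^T y*. Confirmed.

33


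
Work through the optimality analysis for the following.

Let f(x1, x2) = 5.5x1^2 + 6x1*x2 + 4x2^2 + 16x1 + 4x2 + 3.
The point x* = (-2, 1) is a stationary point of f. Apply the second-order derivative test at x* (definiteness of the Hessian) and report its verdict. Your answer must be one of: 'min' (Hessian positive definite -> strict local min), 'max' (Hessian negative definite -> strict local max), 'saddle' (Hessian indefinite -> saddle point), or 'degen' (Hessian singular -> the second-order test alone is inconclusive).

Compute the Hessian H = grad^2 f:
  H = [[11, 6], [6, 8]]
Verify stationarity: grad f(x*) = H x* + g = (0, 0).
Eigenvalues of H: 3.3153, 15.6847.
Both eigenvalues > 0, so H is positive definite -> x* is a strict local min.

min


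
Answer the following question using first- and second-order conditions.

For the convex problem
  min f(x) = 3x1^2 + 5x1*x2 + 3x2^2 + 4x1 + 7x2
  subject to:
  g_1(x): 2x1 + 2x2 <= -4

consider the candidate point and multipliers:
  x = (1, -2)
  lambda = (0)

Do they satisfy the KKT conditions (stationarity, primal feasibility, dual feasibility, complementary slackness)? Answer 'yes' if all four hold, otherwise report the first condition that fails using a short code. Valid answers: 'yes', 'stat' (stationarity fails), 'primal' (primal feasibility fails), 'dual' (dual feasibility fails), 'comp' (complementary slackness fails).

Gradient of f: grad f(x) = Q x + c = (0, 0)
Constraint values g_i(x) = a_i^T x - b_i:
  g_1((1, -2)) = 2
Stationarity residual: grad f(x) + sum_i lambda_i a_i = (0, 0)
  -> stationarity OK
Primal feasibility (all g_i <= 0): FAILS
Dual feasibility (all lambda_i >= 0): OK
Complementary slackness (lambda_i * g_i(x) = 0 for all i): OK

Verdict: the first failing condition is primal_feasibility -> primal.

primal


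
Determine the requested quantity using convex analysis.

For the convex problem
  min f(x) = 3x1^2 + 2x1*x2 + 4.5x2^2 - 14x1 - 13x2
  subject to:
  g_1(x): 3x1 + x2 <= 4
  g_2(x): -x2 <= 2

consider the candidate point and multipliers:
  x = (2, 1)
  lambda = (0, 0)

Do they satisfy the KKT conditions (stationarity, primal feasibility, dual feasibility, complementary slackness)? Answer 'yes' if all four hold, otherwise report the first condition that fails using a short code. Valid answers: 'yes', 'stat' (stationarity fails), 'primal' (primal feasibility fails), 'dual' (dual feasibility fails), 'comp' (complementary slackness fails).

Gradient of f: grad f(x) = Q x + c = (0, 0)
Constraint values g_i(x) = a_i^T x - b_i:
  g_1((2, 1)) = 3
  g_2((2, 1)) = -3
Stationarity residual: grad f(x) + sum_i lambda_i a_i = (0, 0)
  -> stationarity OK
Primal feasibility (all g_i <= 0): FAILS
Dual feasibility (all lambda_i >= 0): OK
Complementary slackness (lambda_i * g_i(x) = 0 for all i): OK

Verdict: the first failing condition is primal_feasibility -> primal.

primal


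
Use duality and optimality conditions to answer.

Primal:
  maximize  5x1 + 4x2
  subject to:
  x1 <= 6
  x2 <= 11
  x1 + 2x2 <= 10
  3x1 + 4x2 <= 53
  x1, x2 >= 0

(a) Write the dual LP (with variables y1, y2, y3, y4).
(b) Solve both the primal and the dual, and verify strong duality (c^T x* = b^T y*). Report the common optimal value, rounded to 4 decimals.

The standard primal-dual pair for 'max c^T x s.t. A x <= b, x >= 0' is:
  Dual:  min b^T y  s.t.  A^T y >= c,  y >= 0.

So the dual LP is:
  minimize  6y1 + 11y2 + 10y3 + 53y4
  subject to:
    y1 + y3 + 3y4 >= 5
    y2 + 2y3 + 4y4 >= 4
    y1, y2, y3, y4 >= 0

Solving the primal: x* = (6, 2).
  primal value c^T x* = 38.
Solving the dual: y* = (3, 0, 2, 0).
  dual value b^T y* = 38.
Strong duality: c^T x* = b^T y*. Confirmed.

38


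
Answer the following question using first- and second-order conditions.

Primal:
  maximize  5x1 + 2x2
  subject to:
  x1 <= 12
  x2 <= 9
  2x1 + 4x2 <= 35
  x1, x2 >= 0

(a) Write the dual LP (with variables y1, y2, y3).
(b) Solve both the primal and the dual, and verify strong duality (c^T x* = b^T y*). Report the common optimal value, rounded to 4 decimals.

The standard primal-dual pair for 'max c^T x s.t. A x <= b, x >= 0' is:
  Dual:  min b^T y  s.t.  A^T y >= c,  y >= 0.

So the dual LP is:
  minimize  12y1 + 9y2 + 35y3
  subject to:
    y1 + 2y3 >= 5
    y2 + 4y3 >= 2
    y1, y2, y3 >= 0

Solving the primal: x* = (12, 2.75).
  primal value c^T x* = 65.5.
Solving the dual: y* = (4, 0, 0.5).
  dual value b^T y* = 65.5.
Strong duality: c^T x* = b^T y*. Confirmed.

65.5


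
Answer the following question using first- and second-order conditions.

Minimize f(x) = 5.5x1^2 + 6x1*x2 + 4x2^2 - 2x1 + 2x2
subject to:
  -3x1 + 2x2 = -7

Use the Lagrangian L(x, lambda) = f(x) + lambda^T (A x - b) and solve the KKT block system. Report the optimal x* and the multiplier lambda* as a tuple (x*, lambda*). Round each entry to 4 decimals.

Form the Lagrangian:
  L(x, lambda) = (1/2) x^T Q x + c^T x + lambda^T (A x - b)
Stationarity (grad_x L = 0): Q x + c + A^T lambda = 0.
Primal feasibility: A x = b.

This gives the KKT block system:
  [ Q   A^T ] [ x     ]   [-c ]
  [ A    0  ] [ lambda ] = [ b ]

Solving the linear system:
  x*      = (1.3191, -1.5213)
  lambda* = (1.1277)
  f(x*)   = 1.1064

x* = (1.3191, -1.5213), lambda* = (1.1277)


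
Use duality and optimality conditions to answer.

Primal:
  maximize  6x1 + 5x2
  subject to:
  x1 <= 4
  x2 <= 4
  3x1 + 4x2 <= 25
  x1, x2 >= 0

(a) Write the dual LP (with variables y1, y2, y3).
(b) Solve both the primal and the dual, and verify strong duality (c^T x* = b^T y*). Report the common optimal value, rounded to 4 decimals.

The standard primal-dual pair for 'max c^T x s.t. A x <= b, x >= 0' is:
  Dual:  min b^T y  s.t.  A^T y >= c,  y >= 0.

So the dual LP is:
  minimize  4y1 + 4y2 + 25y3
  subject to:
    y1 + 3y3 >= 6
    y2 + 4y3 >= 5
    y1, y2, y3 >= 0

Solving the primal: x* = (4, 3.25).
  primal value c^T x* = 40.25.
Solving the dual: y* = (2.25, 0, 1.25).
  dual value b^T y* = 40.25.
Strong duality: c^T x* = b^T y*. Confirmed.

40.25


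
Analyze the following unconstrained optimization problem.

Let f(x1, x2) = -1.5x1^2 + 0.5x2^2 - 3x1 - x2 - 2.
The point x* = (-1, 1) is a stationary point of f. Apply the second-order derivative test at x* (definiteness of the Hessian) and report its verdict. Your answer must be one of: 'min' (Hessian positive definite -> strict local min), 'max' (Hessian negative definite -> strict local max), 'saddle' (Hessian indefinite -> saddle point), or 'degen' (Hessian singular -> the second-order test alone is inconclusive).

Compute the Hessian H = grad^2 f:
  H = [[-3, 0], [0, 1]]
Verify stationarity: grad f(x*) = H x* + g = (0, 0).
Eigenvalues of H: -3, 1.
Eigenvalues have mixed signs, so H is indefinite -> x* is a saddle point.

saddle


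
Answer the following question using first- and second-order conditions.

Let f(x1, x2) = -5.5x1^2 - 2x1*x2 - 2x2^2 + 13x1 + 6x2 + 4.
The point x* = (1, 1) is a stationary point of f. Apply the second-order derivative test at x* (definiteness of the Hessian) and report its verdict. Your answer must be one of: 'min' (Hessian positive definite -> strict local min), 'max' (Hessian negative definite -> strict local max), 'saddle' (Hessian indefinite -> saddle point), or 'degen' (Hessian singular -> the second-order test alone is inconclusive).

Compute the Hessian H = grad^2 f:
  H = [[-11, -2], [-2, -4]]
Verify stationarity: grad f(x*) = H x* + g = (0, 0).
Eigenvalues of H: -11.5311, -3.4689.
Both eigenvalues < 0, so H is negative definite -> x* is a strict local max.

max


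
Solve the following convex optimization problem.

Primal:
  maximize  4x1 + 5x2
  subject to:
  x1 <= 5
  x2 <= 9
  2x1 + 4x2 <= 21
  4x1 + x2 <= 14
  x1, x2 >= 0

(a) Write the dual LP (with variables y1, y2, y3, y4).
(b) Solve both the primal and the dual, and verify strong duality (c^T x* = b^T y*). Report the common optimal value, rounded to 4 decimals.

The standard primal-dual pair for 'max c^T x s.t. A x <= b, x >= 0' is:
  Dual:  min b^T y  s.t.  A^T y >= c,  y >= 0.

So the dual LP is:
  minimize  5y1 + 9y2 + 21y3 + 14y4
  subject to:
    y1 + 2y3 + 4y4 >= 4
    y2 + 4y3 + y4 >= 5
    y1, y2, y3, y4 >= 0

Solving the primal: x* = (2.5, 4).
  primal value c^T x* = 30.
Solving the dual: y* = (0, 0, 1.1429, 0.4286).
  dual value b^T y* = 30.
Strong duality: c^T x* = b^T y*. Confirmed.

30


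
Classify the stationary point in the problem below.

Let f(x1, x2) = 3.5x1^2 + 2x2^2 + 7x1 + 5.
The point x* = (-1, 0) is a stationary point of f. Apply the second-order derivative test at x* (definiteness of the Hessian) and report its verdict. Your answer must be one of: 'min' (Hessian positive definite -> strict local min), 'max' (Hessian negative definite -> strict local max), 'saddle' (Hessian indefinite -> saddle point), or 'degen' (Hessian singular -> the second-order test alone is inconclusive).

Compute the Hessian H = grad^2 f:
  H = [[7, 0], [0, 4]]
Verify stationarity: grad f(x*) = H x* + g = (0, 0).
Eigenvalues of H: 4, 7.
Both eigenvalues > 0, so H is positive definite -> x* is a strict local min.

min


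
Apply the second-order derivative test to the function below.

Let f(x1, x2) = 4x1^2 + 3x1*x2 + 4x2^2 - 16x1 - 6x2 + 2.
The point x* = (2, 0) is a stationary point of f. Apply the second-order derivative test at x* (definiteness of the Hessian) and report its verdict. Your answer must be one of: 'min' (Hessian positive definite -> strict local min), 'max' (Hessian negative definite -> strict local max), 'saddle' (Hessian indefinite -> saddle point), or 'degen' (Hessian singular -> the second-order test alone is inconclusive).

Compute the Hessian H = grad^2 f:
  H = [[8, 3], [3, 8]]
Verify stationarity: grad f(x*) = H x* + g = (0, 0).
Eigenvalues of H: 5, 11.
Both eigenvalues > 0, so H is positive definite -> x* is a strict local min.

min


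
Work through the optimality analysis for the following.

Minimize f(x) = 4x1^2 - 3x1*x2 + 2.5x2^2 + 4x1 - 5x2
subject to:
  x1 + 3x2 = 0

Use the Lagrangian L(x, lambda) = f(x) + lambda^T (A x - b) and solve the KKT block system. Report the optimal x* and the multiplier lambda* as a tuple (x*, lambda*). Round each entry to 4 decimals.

Form the Lagrangian:
  L(x, lambda) = (1/2) x^T Q x + c^T x + lambda^T (A x - b)
Stationarity (grad_x L = 0): Q x + c + A^T lambda = 0.
Primal feasibility: A x = b.

This gives the KKT block system:
  [ Q   A^T ] [ x     ]   [-c ]
  [ A    0  ] [ lambda ] = [ b ]

Solving the linear system:
  x*      = (-0.5368, 0.1789)
  lambda* = (0.8316)
  f(x*)   = -1.5211

x* = (-0.5368, 0.1789), lambda* = (0.8316)


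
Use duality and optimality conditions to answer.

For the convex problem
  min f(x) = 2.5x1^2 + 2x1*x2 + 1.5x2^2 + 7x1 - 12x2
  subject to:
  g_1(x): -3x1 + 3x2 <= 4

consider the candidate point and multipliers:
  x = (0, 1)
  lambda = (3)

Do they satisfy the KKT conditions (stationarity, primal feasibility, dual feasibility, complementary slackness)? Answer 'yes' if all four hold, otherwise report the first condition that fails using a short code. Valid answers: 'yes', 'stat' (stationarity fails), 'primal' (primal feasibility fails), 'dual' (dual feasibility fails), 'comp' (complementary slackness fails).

Gradient of f: grad f(x) = Q x + c = (9, -9)
Constraint values g_i(x) = a_i^T x - b_i:
  g_1((0, 1)) = -1
Stationarity residual: grad f(x) + sum_i lambda_i a_i = (0, 0)
  -> stationarity OK
Primal feasibility (all g_i <= 0): OK
Dual feasibility (all lambda_i >= 0): OK
Complementary slackness (lambda_i * g_i(x) = 0 for all i): FAILS

Verdict: the first failing condition is complementary_slackness -> comp.

comp


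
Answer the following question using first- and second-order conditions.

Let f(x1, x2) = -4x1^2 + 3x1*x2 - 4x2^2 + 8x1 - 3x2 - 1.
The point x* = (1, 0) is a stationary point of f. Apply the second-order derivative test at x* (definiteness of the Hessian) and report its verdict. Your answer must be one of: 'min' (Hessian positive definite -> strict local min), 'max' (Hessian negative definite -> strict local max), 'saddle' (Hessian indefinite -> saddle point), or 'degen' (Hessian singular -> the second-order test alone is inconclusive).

Compute the Hessian H = grad^2 f:
  H = [[-8, 3], [3, -8]]
Verify stationarity: grad f(x*) = H x* + g = (0, 0).
Eigenvalues of H: -11, -5.
Both eigenvalues < 0, so H is negative definite -> x* is a strict local max.

max


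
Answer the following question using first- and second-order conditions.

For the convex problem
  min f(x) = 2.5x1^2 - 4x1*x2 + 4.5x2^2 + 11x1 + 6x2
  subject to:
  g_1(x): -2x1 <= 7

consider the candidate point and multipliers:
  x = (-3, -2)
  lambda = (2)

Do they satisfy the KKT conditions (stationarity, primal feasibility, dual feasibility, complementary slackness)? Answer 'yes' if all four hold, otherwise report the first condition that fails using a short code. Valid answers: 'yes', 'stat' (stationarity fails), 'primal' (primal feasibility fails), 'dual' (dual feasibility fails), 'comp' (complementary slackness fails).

Gradient of f: grad f(x) = Q x + c = (4, 0)
Constraint values g_i(x) = a_i^T x - b_i:
  g_1((-3, -2)) = -1
Stationarity residual: grad f(x) + sum_i lambda_i a_i = (0, 0)
  -> stationarity OK
Primal feasibility (all g_i <= 0): OK
Dual feasibility (all lambda_i >= 0): OK
Complementary slackness (lambda_i * g_i(x) = 0 for all i): FAILS

Verdict: the first failing condition is complementary_slackness -> comp.

comp


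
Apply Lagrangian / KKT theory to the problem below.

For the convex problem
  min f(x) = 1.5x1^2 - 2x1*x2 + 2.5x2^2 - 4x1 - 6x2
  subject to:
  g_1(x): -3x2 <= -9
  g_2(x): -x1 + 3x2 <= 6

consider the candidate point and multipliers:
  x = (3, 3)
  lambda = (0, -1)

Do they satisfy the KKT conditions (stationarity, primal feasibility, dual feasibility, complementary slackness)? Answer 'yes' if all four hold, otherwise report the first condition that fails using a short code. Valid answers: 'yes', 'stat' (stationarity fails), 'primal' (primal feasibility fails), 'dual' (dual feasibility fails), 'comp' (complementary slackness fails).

Gradient of f: grad f(x) = Q x + c = (-1, 3)
Constraint values g_i(x) = a_i^T x - b_i:
  g_1((3, 3)) = 0
  g_2((3, 3)) = 0
Stationarity residual: grad f(x) + sum_i lambda_i a_i = (0, 0)
  -> stationarity OK
Primal feasibility (all g_i <= 0): OK
Dual feasibility (all lambda_i >= 0): FAILS
Complementary slackness (lambda_i * g_i(x) = 0 for all i): OK

Verdict: the first failing condition is dual_feasibility -> dual.

dual


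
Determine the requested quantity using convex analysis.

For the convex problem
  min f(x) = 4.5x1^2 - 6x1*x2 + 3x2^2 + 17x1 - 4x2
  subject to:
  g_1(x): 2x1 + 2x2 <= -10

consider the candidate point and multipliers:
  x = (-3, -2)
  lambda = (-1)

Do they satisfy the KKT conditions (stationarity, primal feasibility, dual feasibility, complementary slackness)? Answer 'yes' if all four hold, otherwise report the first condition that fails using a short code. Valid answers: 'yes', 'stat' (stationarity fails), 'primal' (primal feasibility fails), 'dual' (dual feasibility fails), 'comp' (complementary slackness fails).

Gradient of f: grad f(x) = Q x + c = (2, 2)
Constraint values g_i(x) = a_i^T x - b_i:
  g_1((-3, -2)) = 0
Stationarity residual: grad f(x) + sum_i lambda_i a_i = (0, 0)
  -> stationarity OK
Primal feasibility (all g_i <= 0): OK
Dual feasibility (all lambda_i >= 0): FAILS
Complementary slackness (lambda_i * g_i(x) = 0 for all i): OK

Verdict: the first failing condition is dual_feasibility -> dual.

dual


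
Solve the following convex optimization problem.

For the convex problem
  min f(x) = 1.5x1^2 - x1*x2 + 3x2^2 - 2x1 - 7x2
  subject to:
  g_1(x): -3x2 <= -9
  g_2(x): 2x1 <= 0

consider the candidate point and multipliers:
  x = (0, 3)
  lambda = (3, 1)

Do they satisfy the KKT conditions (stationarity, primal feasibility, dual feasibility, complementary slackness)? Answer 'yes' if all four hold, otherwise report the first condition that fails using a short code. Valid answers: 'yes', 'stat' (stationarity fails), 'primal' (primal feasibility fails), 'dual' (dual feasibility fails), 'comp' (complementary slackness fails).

Gradient of f: grad f(x) = Q x + c = (-5, 11)
Constraint values g_i(x) = a_i^T x - b_i:
  g_1((0, 3)) = 0
  g_2((0, 3)) = 0
Stationarity residual: grad f(x) + sum_i lambda_i a_i = (-3, 2)
  -> stationarity FAILS
Primal feasibility (all g_i <= 0): OK
Dual feasibility (all lambda_i >= 0): OK
Complementary slackness (lambda_i * g_i(x) = 0 for all i): OK

Verdict: the first failing condition is stationarity -> stat.

stat


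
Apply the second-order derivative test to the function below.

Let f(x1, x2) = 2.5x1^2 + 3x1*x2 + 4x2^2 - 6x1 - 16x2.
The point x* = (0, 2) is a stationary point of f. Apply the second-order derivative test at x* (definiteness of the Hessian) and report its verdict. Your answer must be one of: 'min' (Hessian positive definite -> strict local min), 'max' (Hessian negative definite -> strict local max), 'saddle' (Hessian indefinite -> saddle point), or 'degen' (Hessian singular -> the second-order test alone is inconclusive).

Compute the Hessian H = grad^2 f:
  H = [[5, 3], [3, 8]]
Verify stationarity: grad f(x*) = H x* + g = (0, 0).
Eigenvalues of H: 3.1459, 9.8541.
Both eigenvalues > 0, so H is positive definite -> x* is a strict local min.

min


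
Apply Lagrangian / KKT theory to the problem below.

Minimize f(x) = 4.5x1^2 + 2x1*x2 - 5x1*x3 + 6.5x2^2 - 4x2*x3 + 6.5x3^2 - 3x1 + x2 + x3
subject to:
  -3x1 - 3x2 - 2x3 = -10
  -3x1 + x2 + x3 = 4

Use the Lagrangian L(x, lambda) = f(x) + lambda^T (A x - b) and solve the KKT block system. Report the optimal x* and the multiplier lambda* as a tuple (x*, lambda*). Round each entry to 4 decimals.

Form the Lagrangian:
  L(x, lambda) = (1/2) x^T Q x + c^T x + lambda^T (A x - b)
Stationarity (grad_x L = 0): Q x + c + A^T lambda = 0.
Primal feasibility: A x = b.

This gives the KKT block system:
  [ Q   A^T ] [ x     ]   [-c ]
  [ A    0  ] [ lambda ] = [ b ]

Solving the linear system:
  x*      = (-0.0132, 2.1186, 1.8418)
  lambda* = (4.6129, -7.3097)
  f(x*)   = 39.6837

x* = (-0.0132, 2.1186, 1.8418), lambda* = (4.6129, -7.3097)


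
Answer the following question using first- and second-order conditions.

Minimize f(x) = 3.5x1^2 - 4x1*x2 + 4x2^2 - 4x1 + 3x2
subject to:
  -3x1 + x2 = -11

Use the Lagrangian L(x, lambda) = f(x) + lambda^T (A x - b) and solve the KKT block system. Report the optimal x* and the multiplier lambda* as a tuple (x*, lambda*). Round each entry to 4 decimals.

Form the Lagrangian:
  L(x, lambda) = (1/2) x^T Q x + c^T x + lambda^T (A x - b)
Stationarity (grad_x L = 0): Q x + c + A^T lambda = 0.
Primal feasibility: A x = b.

This gives the KKT block system:
  [ Q   A^T ] [ x     ]   [-c ]
  [ A    0  ] [ lambda ] = [ b ]

Solving the linear system:
  x*      = (3.9091, 0.7273)
  lambda* = (6.8182)
  f(x*)   = 30.7727

x* = (3.9091, 0.7273), lambda* = (6.8182)


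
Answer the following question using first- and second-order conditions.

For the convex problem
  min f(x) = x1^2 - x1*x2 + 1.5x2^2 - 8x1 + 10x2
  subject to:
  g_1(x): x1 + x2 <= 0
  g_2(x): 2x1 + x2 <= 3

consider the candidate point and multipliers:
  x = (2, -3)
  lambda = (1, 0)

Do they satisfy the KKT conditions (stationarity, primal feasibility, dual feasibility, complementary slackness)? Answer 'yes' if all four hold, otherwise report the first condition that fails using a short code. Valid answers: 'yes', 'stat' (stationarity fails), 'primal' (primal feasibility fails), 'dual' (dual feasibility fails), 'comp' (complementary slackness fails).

Gradient of f: grad f(x) = Q x + c = (-1, -1)
Constraint values g_i(x) = a_i^T x - b_i:
  g_1((2, -3)) = -1
  g_2((2, -3)) = -2
Stationarity residual: grad f(x) + sum_i lambda_i a_i = (0, 0)
  -> stationarity OK
Primal feasibility (all g_i <= 0): OK
Dual feasibility (all lambda_i >= 0): OK
Complementary slackness (lambda_i * g_i(x) = 0 for all i): FAILS

Verdict: the first failing condition is complementary_slackness -> comp.

comp


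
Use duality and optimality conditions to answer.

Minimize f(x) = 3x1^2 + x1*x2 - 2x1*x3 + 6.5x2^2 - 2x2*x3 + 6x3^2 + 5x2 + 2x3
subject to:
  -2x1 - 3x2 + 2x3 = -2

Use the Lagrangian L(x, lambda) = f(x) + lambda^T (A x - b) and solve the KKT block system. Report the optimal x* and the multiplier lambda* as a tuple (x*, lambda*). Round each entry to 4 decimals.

Form the Lagrangian:
  L(x, lambda) = (1/2) x^T Q x + c^T x + lambda^T (A x - b)
Stationarity (grad_x L = 0): Q x + c + A^T lambda = 0.
Primal feasibility: A x = b.

This gives the KKT block system:
  [ Q   A^T ] [ x     ]   [-c ]
  [ A    0  ] [ lambda ] = [ b ]

Solving the linear system:
  x*      = (0.5714, 0, -0.4286)
  lambda* = (2.1429)
  f(x*)   = 1.7143

x* = (0.5714, 0, -0.4286), lambda* = (2.1429)


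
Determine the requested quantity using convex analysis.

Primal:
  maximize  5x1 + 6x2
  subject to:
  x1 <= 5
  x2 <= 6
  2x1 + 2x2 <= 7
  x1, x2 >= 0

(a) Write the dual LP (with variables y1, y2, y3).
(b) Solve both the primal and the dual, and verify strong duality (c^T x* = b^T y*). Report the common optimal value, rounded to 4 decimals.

The standard primal-dual pair for 'max c^T x s.t. A x <= b, x >= 0' is:
  Dual:  min b^T y  s.t.  A^T y >= c,  y >= 0.

So the dual LP is:
  minimize  5y1 + 6y2 + 7y3
  subject to:
    y1 + 2y3 >= 5
    y2 + 2y3 >= 6
    y1, y2, y3 >= 0

Solving the primal: x* = (0, 3.5).
  primal value c^T x* = 21.
Solving the dual: y* = (0, 0, 3).
  dual value b^T y* = 21.
Strong duality: c^T x* = b^T y*. Confirmed.

21


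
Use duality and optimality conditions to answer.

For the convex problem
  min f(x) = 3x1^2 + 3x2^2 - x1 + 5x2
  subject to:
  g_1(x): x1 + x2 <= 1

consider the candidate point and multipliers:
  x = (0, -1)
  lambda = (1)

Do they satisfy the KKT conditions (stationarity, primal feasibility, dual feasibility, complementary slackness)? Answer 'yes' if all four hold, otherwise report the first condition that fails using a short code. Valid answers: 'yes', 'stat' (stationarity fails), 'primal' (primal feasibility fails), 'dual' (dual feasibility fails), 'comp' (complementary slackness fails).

Gradient of f: grad f(x) = Q x + c = (-1, -1)
Constraint values g_i(x) = a_i^T x - b_i:
  g_1((0, -1)) = -2
Stationarity residual: grad f(x) + sum_i lambda_i a_i = (0, 0)
  -> stationarity OK
Primal feasibility (all g_i <= 0): OK
Dual feasibility (all lambda_i >= 0): OK
Complementary slackness (lambda_i * g_i(x) = 0 for all i): FAILS

Verdict: the first failing condition is complementary_slackness -> comp.

comp


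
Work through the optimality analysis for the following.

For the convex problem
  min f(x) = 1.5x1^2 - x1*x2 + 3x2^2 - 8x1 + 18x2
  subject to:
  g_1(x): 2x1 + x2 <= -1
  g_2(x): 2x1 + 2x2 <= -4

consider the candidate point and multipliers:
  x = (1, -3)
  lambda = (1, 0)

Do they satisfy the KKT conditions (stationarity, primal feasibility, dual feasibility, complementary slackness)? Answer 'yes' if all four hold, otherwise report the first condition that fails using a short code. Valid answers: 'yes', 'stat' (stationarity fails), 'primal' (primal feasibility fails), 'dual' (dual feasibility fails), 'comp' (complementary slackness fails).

Gradient of f: grad f(x) = Q x + c = (-2, -1)
Constraint values g_i(x) = a_i^T x - b_i:
  g_1((1, -3)) = 0
  g_2((1, -3)) = 0
Stationarity residual: grad f(x) + sum_i lambda_i a_i = (0, 0)
  -> stationarity OK
Primal feasibility (all g_i <= 0): OK
Dual feasibility (all lambda_i >= 0): OK
Complementary slackness (lambda_i * g_i(x) = 0 for all i): OK

Verdict: yes, KKT holds.

yes


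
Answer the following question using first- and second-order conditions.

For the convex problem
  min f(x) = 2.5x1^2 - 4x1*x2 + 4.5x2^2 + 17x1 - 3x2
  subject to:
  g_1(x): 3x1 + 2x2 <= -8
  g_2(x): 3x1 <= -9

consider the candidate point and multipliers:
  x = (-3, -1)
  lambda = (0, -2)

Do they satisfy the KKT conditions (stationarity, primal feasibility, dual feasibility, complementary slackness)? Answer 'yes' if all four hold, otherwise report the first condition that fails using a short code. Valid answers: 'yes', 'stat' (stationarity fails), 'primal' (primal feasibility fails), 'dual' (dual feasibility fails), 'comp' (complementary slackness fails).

Gradient of f: grad f(x) = Q x + c = (6, 0)
Constraint values g_i(x) = a_i^T x - b_i:
  g_1((-3, -1)) = -3
  g_2((-3, -1)) = 0
Stationarity residual: grad f(x) + sum_i lambda_i a_i = (0, 0)
  -> stationarity OK
Primal feasibility (all g_i <= 0): OK
Dual feasibility (all lambda_i >= 0): FAILS
Complementary slackness (lambda_i * g_i(x) = 0 for all i): OK

Verdict: the first failing condition is dual_feasibility -> dual.

dual


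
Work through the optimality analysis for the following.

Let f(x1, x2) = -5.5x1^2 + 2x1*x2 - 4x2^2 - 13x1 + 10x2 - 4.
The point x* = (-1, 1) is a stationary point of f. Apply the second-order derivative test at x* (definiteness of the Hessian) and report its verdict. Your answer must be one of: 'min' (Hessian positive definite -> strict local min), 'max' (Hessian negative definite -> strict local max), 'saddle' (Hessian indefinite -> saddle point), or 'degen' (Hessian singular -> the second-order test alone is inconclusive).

Compute the Hessian H = grad^2 f:
  H = [[-11, 2], [2, -8]]
Verify stationarity: grad f(x*) = H x* + g = (0, 0).
Eigenvalues of H: -12, -7.
Both eigenvalues < 0, so H is negative definite -> x* is a strict local max.

max


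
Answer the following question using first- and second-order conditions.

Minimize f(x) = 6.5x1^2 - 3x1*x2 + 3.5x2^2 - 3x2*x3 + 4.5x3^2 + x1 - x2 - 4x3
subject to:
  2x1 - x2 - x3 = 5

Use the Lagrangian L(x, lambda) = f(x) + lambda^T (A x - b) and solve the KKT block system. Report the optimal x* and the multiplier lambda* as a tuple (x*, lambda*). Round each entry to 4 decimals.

Form the Lagrangian:
  L(x, lambda) = (1/2) x^T Q x + c^T x + lambda^T (A x - b)
Stationarity (grad_x L = 0): Q x + c + A^T lambda = 0.
Primal feasibility: A x = b.

This gives the KKT block system:
  [ Q   A^T ] [ x     ]   [-c ]
  [ A    0  ] [ lambda ] = [ b ]

Solving the linear system:
  x*      = (1.2407, -1.341, -1.1777)
  lambda* = (-10.5759)
  f(x*)   = 30.086

x* = (1.2407, -1.341, -1.1777), lambda* = (-10.5759)


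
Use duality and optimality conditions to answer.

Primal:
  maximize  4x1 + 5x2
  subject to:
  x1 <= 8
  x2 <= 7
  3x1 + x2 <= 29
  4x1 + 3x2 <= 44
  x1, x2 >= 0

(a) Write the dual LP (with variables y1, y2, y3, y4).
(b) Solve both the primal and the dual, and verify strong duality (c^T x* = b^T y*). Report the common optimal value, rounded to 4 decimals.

The standard primal-dual pair for 'max c^T x s.t. A x <= b, x >= 0' is:
  Dual:  min b^T y  s.t.  A^T y >= c,  y >= 0.

So the dual LP is:
  minimize  8y1 + 7y2 + 29y3 + 44y4
  subject to:
    y1 + 3y3 + 4y4 >= 4
    y2 + y3 + 3y4 >= 5
    y1, y2, y3, y4 >= 0

Solving the primal: x* = (5.75, 7).
  primal value c^T x* = 58.
Solving the dual: y* = (0, 2, 0, 1).
  dual value b^T y* = 58.
Strong duality: c^T x* = b^T y*. Confirmed.

58


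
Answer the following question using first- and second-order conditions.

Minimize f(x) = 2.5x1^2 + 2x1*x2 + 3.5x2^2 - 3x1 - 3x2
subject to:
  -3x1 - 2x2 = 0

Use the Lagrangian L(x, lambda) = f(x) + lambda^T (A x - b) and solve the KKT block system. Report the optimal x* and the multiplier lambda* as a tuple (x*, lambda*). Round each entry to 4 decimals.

Form the Lagrangian:
  L(x, lambda) = (1/2) x^T Q x + c^T x + lambda^T (A x - b)
Stationarity (grad_x L = 0): Q x + c + A^T lambda = 0.
Primal feasibility: A x = b.

This gives the KKT block system:
  [ Q   A^T ] [ x     ]   [-c ]
  [ A    0  ] [ lambda ] = [ b ]

Solving the linear system:
  x*      = (-0.1017, 0.1525)
  lambda* = (-1.0678)
  f(x*)   = -0.0763

x* = (-0.1017, 0.1525), lambda* = (-1.0678)


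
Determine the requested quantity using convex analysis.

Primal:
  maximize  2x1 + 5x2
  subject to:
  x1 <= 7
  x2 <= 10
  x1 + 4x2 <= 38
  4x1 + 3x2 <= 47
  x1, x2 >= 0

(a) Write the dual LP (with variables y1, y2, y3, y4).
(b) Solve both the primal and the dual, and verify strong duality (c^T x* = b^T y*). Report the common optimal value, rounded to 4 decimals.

The standard primal-dual pair for 'max c^T x s.t. A x <= b, x >= 0' is:
  Dual:  min b^T y  s.t.  A^T y >= c,  y >= 0.

So the dual LP is:
  minimize  7y1 + 10y2 + 38y3 + 47y4
  subject to:
    y1 + y3 + 4y4 >= 2
    y2 + 4y3 + 3y4 >= 5
    y1, y2, y3, y4 >= 0

Solving the primal: x* = (5.6923, 8.0769).
  primal value c^T x* = 51.7692.
Solving the dual: y* = (0, 0, 1.0769, 0.2308).
  dual value b^T y* = 51.7692.
Strong duality: c^T x* = b^T y*. Confirmed.

51.7692


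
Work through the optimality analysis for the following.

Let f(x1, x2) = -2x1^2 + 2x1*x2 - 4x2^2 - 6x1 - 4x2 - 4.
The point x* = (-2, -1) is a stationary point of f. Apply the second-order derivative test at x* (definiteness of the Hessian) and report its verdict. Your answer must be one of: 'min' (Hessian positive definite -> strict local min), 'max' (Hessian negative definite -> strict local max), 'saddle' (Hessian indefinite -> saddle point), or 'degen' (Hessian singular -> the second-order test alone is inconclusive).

Compute the Hessian H = grad^2 f:
  H = [[-4, 2], [2, -8]]
Verify stationarity: grad f(x*) = H x* + g = (0, 0).
Eigenvalues of H: -8.8284, -3.1716.
Both eigenvalues < 0, so H is negative definite -> x* is a strict local max.

max


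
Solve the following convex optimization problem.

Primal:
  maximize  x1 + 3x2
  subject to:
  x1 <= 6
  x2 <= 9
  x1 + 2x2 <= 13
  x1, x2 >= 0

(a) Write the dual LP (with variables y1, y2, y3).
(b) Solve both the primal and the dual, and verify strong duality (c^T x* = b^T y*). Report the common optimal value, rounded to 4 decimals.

The standard primal-dual pair for 'max c^T x s.t. A x <= b, x >= 0' is:
  Dual:  min b^T y  s.t.  A^T y >= c,  y >= 0.

So the dual LP is:
  minimize  6y1 + 9y2 + 13y3
  subject to:
    y1 + y3 >= 1
    y2 + 2y3 >= 3
    y1, y2, y3 >= 0

Solving the primal: x* = (0, 6.5).
  primal value c^T x* = 19.5.
Solving the dual: y* = (0, 0, 1.5).
  dual value b^T y* = 19.5.
Strong duality: c^T x* = b^T y*. Confirmed.

19.5


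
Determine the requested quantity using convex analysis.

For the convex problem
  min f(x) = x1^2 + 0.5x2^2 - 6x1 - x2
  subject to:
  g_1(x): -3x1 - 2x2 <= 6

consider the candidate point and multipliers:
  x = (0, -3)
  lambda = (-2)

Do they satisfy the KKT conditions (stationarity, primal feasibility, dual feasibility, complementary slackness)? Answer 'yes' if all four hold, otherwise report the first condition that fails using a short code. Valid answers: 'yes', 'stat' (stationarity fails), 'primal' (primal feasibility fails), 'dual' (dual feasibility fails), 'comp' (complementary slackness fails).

Gradient of f: grad f(x) = Q x + c = (-6, -4)
Constraint values g_i(x) = a_i^T x - b_i:
  g_1((0, -3)) = 0
Stationarity residual: grad f(x) + sum_i lambda_i a_i = (0, 0)
  -> stationarity OK
Primal feasibility (all g_i <= 0): OK
Dual feasibility (all lambda_i >= 0): FAILS
Complementary slackness (lambda_i * g_i(x) = 0 for all i): OK

Verdict: the first failing condition is dual_feasibility -> dual.

dual


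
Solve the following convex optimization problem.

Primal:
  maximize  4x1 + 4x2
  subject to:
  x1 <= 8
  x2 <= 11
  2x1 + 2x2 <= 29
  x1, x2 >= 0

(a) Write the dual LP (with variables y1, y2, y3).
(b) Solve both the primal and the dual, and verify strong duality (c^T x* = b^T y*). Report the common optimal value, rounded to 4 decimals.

The standard primal-dual pair for 'max c^T x s.t. A x <= b, x >= 0' is:
  Dual:  min b^T y  s.t.  A^T y >= c,  y >= 0.

So the dual LP is:
  minimize  8y1 + 11y2 + 29y3
  subject to:
    y1 + 2y3 >= 4
    y2 + 2y3 >= 4
    y1, y2, y3 >= 0

Solving the primal: x* = (3.5, 11).
  primal value c^T x* = 58.
Solving the dual: y* = (0, 0, 2).
  dual value b^T y* = 58.
Strong duality: c^T x* = b^T y*. Confirmed.

58


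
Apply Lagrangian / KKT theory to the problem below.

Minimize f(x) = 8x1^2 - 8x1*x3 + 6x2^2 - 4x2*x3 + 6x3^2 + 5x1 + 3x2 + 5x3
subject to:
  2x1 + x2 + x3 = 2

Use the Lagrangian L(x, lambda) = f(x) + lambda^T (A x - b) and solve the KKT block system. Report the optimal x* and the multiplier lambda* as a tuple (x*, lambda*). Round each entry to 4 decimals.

Form the Lagrangian:
  L(x, lambda) = (1/2) x^T Q x + c^T x + lambda^T (A x - b)
Stationarity (grad_x L = 0): Q x + c + A^T lambda = 0.
Primal feasibility: A x = b.

This gives the KKT block system:
  [ Q   A^T ] [ x     ]   [-c ]
  [ A    0  ] [ lambda ] = [ b ]

Solving the linear system:
  x*      = (0.5761, 0.3424, 0.5054)
  lambda* = (-5.087)
  f(x*)   = 8.3043

x* = (0.5761, 0.3424, 0.5054), lambda* = (-5.087)


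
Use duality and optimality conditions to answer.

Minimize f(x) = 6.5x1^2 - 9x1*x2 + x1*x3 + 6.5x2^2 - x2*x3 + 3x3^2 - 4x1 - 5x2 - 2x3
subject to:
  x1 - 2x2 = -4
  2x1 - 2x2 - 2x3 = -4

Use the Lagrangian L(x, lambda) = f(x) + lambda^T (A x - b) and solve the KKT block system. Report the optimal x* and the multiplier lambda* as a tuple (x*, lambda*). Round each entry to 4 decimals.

Form the Lagrangian:
  L(x, lambda) = (1/2) x^T Q x + c^T x + lambda^T (A x - b)
Stationarity (grad_x L = 0): Q x + c + A^T lambda = 0.
Primal feasibility: A x = b.

This gives the KKT block system:
  [ Q   A^T ] [ x     ]   [-c ]
  [ A    0  ] [ lambda ] = [ b ]

Solving the linear system:
  x*      = (1.4595, 2.7297, 0.7297)
  lambda* = (7.7568, 0.5541)
  f(x*)   = 6.1486

x* = (1.4595, 2.7297, 0.7297), lambda* = (7.7568, 0.5541)


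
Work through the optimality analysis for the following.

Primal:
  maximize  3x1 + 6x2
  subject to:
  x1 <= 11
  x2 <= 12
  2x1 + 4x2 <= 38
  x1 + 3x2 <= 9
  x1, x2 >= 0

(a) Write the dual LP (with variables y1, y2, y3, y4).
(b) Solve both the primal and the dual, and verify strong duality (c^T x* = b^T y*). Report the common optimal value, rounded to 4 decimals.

The standard primal-dual pair for 'max c^T x s.t. A x <= b, x >= 0' is:
  Dual:  min b^T y  s.t.  A^T y >= c,  y >= 0.

So the dual LP is:
  minimize  11y1 + 12y2 + 38y3 + 9y4
  subject to:
    y1 + 2y3 + y4 >= 3
    y2 + 4y3 + 3y4 >= 6
    y1, y2, y3, y4 >= 0

Solving the primal: x* = (9, 0).
  primal value c^T x* = 27.
Solving the dual: y* = (0, 0, 0, 3).
  dual value b^T y* = 27.
Strong duality: c^T x* = b^T y*. Confirmed.

27
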